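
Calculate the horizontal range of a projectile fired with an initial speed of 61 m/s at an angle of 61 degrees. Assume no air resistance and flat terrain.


R = v0^2 * sin(2*theta) / g = 61^2 * sin(2*61°) / 9.81 = 321.7 m

321.7 m


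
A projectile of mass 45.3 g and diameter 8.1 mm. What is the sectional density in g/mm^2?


SD = m/d^2 = 45.3/8.1^2 = 0.6904 g/mm^2

0.6904 g/mm^2


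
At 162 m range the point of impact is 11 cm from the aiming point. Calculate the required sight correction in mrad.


1 mrad subtends 1 cm per 10 m of range, so adj = error_cm / (dist_m / 10) = 11 / (162/10) = 0.679 mrad

0.679 mrad


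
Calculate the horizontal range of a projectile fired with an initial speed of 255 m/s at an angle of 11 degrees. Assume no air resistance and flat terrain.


R = v0^2 * sin(2*theta) / g = 255^2 * sin(2*11°) / 9.81 = 2483 m

2483 m


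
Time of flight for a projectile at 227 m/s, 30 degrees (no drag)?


T = 2*v0*sin(theta)/g = 2*227*sin(30°)/9.81 = 23.14 s

23.14 s


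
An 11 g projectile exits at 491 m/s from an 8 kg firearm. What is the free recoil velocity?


v_recoil = m_p * v_p / m_gun = 0.011 * 491 / 8 = 0.6751 m/s

0.6751 m/s


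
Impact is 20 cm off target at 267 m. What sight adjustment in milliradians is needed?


1 mrad subtends 1 cm per 10 m of range, so adj = error_cm / (dist_m / 10) = 20 / (267/10) = 0.7491 mrad

0.7491 mrad


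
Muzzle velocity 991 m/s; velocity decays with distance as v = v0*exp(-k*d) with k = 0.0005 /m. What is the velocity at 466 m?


v = v0*exp(-k*d) = 991*exp(-0.0005*466) = 785 m/s

785 m/s


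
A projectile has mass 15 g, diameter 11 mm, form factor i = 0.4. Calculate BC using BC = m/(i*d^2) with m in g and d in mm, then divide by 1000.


BC = m/(i*d^2*1000) = 15/(0.4 * 11^2 * 1000) = 0.0003099

0.0003099


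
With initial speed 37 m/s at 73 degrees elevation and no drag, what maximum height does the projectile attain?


H = (v0*sin(theta))^2 / (2g) = (37*sin(73°))^2 / (2*9.81) = 63.81 m

63.81 m


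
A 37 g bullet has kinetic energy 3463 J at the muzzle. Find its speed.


v = sqrt(2*E/m) = sqrt(2*3463/0.037) = 432.7 m/s

432.7 m/s


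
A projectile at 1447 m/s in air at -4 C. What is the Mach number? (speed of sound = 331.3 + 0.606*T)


a = 331.3 + 0.606*(-4) = 328.876 m/s
M = v/a = 1447/328.876 = 4.4

4.4


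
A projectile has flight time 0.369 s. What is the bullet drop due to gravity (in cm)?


drop = 0.5*g*t^2 = 0.5*9.81*0.369^2 = 0.66787 m ≈ 66.79 cm

66.79 cm


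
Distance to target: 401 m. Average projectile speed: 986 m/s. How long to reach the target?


t = d/v = 401/986 = 0.4067 s

0.4067 s


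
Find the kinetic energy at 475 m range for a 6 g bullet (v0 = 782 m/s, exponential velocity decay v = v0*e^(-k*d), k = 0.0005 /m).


v = v0*exp(-k*d) = 782*exp(-0.0005*475) = 616.683 m/s
E = 0.5*m*v^2 = 0.5*0.006*616.683^2 = 1141 J

1141 J


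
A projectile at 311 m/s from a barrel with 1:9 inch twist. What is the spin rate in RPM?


twist_m = 9*0.0254 = 0.2286 m
spin = v/twist = 311/0.2286 = 1360.455 rev/s
RPM = spin*60 = 1360.455*60 ≈ 81627 RPM

81627 RPM


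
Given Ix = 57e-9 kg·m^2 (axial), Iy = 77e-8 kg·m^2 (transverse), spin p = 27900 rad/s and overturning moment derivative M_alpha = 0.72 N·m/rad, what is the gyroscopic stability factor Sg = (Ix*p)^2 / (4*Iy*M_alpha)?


Sg = Ix^2 * p^2 / (4 * Iy * M_alpha) = (57e-9)^2 * 27900^2 / (4 * 77e-8 * 0.72) = 1.14

1.14


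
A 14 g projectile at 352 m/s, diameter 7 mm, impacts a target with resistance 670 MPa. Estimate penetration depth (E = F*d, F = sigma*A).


A = pi*(d/2)^2 = pi*(7/2)^2 = 38.4845 mm^2
E = 0.5*m*v^2 = 0.5*0.014*352^2 = 867.328 J
depth = E/(sigma*A) = 867.328 J / (670 MPa * 38.4845 mm^2) = 867.328/(670 * 38.4845) m = 0.0336374 m ≈ 33.64 mm

33.64 mm


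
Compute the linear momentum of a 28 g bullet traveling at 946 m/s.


p = m*v = 0.028*946 = 26.49 kg·m/s

26.49 kg·m/s


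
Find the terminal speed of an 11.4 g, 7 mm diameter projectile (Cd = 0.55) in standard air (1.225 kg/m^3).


A = pi*(d/2)^2 = pi*(7/2000)^2 = 3.84845e-05 m^2
vt = sqrt(2mg/(Cd*rho*A)) = sqrt(2*0.0114*9.81/(0.55 * 1.225 * 3.84845e-05)) = 92.88 m/s

92.88 m/s


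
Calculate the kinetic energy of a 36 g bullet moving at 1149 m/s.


E = 0.5*m*v^2 = 0.5*0.036*1149^2 = 23764 J

23764 J


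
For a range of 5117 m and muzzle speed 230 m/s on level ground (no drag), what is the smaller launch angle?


sin(2*theta) = R*g/v0^2 = 5117*9.81/230^2 = 0.948918, theta = arcsin(0.948918)/2 = 35.8°

35.8 degrees


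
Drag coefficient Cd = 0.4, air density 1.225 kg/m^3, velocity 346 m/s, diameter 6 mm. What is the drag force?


A = pi*(d/2)^2 = pi*(6/2000)^2 = 2.82743e-05 m^2
Fd = 0.5*Cd*rho*A*v^2 = 0.5*0.4*1.225*2.82743e-05*346^2 = 0.8293 N

0.8293 N


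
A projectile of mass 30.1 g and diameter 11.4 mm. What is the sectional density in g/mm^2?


SD = m/d^2 = 30.1/11.4^2 = 0.2316 g/mm^2

0.2316 g/mm^2


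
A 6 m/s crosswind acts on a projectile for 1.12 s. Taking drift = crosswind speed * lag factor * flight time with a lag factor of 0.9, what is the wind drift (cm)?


drift = v_wind * lag * t = 6 * 0.9 * 1.12 = 6.048 m ≈ 604.8 cm

604.8 cm


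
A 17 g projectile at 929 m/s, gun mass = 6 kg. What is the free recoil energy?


v_r = m_p*v_p/m_gun = 0.017*929/6 = 2.63217 m/s, E_r = 0.5*m_gun*v_r^2 = 0.5*6*2.63217^2 = 20.78 J

20.78 J


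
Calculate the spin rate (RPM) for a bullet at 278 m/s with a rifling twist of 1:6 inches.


twist_m = 6*0.0254 = 0.1524 m
spin = v/twist = 278/0.1524 = 1824.147 rev/s
RPM = spin*60 = 1824.147*60 ≈ 109449 RPM

109449 RPM


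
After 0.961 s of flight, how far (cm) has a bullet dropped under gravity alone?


drop = 0.5*g*t^2 = 0.5*9.81*0.961^2 = 4.52987 m ≈ 453 cm

453 cm


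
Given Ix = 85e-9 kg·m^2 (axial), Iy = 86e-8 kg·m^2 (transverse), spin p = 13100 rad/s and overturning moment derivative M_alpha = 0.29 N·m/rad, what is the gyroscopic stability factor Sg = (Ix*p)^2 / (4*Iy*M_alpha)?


Sg = Ix^2 * p^2 / (4 * Iy * M_alpha) = (85e-9)^2 * 13100^2 / (4 * 86e-8 * 0.29) = 1.243

1.243


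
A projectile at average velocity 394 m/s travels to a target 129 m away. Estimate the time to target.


t = d/v = 129/394 = 0.3274 s

0.3274 s


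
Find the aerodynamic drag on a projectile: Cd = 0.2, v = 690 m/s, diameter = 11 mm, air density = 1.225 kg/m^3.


A = pi*(d/2)^2 = pi*(11/2000)^2 = 9.50332e-05 m^2
Fd = 0.5*Cd*rho*A*v^2 = 0.5*0.2*1.225*9.50332e-05*690^2 = 5.543 N

5.543 N


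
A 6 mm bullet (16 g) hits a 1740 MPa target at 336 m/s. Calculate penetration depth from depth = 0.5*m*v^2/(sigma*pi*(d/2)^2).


A = pi*(d/2)^2 = pi*(6/2)^2 = 28.2743 mm^2
E = 0.5*m*v^2 = 0.5*0.016*336^2 = 903.168 J
depth = E/(sigma*A) = 903.168 J / (1740 MPa * 28.2743 mm^2) = 903.168/(1740 * 28.2743) m = 0.0183581 m ≈ 18.36 mm

18.36 mm


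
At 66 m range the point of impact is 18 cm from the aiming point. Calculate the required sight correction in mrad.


1 mrad subtends 1 cm per 10 m of range, so adj = error_cm / (dist_m / 10) = 18 / (66/10) = 2.727 mrad

2.727 mrad


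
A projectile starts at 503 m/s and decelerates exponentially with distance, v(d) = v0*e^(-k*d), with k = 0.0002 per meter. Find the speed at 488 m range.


v = v0*exp(-k*d) = 503*exp(-0.0002*488) = 456.2 m/s

456.2 m/s


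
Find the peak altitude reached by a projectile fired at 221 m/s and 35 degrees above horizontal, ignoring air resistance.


H = (v0*sin(theta))^2 / (2g) = (221*sin(35°))^2 / (2*9.81) = 819 m

819 m


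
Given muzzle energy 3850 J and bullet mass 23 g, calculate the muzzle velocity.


v = sqrt(2*E/m) = sqrt(2*3850/0.023) = 578.6 m/s

578.6 m/s


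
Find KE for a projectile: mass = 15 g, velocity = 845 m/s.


E = 0.5*m*v^2 = 0.5*0.015*845^2 = 5355 J

5355 J


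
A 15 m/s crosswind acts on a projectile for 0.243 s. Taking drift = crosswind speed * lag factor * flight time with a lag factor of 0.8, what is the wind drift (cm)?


drift = v_wind * lag * t = 15 * 0.8 * 0.243 = 2.916 m ≈ 291.6 cm

291.6 cm


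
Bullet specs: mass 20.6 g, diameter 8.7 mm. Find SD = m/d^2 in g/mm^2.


SD = m/d^2 = 20.6/8.7^2 = 0.2722 g/mm^2

0.2722 g/mm^2


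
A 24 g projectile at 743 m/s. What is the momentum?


p = m*v = 0.024*743 = 17.83 kg·m/s

17.83 kg·m/s


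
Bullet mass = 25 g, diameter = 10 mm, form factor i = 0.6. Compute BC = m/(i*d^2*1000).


BC = m/(i*d^2*1000) = 25/(0.6 * 10^2 * 1000) = 0.0004167

0.0004167


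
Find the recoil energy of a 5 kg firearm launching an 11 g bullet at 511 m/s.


v_r = m_p*v_p/m_gun = 0.011*511/5 = 1.1242 m/s, E_r = 0.5*m_gun*v_r^2 = 0.5*5*1.1242^2 = 3.16 J

3.16 J


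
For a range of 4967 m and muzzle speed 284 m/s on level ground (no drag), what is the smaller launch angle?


sin(2*theta) = R*g/v0^2 = 4967*9.81/284^2 = 0.604125, theta = arcsin(0.604125)/2 = 18.58°

18.58 degrees


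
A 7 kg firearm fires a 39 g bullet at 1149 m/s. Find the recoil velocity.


v_recoil = m_p * v_p / m_gun = 0.039 * 1149 / 7 = 6.402 m/s

6.402 m/s


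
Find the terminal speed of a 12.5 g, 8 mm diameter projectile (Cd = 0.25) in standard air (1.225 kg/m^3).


A = pi*(d/2)^2 = pi*(8/2000)^2 = 5.02655e-05 m^2
vt = sqrt(2mg/(Cd*rho*A)) = sqrt(2*0.0125*9.81/(0.25 * 1.225 * 5.02655e-05)) = 126.2 m/s

126.2 m/s


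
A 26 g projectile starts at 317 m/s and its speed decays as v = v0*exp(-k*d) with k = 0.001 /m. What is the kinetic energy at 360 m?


v = v0*exp(-k*d) = 317*exp(-0.001*360) = 221.163 m/s
E = 0.5*m*v^2 = 0.5*0.026*221.163^2 = 635.9 J

635.9 J


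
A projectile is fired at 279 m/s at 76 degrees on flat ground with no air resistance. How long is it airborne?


T = 2*v0*sin(theta)/g = 2*279*sin(76°)/9.81 = 55.19 s

55.19 s


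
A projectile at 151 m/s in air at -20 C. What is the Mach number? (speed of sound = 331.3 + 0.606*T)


a = 331.3 + 0.606*(-20) = 319.18 m/s
M = v/a = 151/319.18 = 0.4731

0.4731


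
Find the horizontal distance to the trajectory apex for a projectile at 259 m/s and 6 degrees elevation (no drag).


R = v0^2*sin(2*theta)/g = 259^2*sin(2*6°)/9.81 = 1421.7 m
apex_dist = R/2 = 1421.7/2 = 710.9 m

710.9 m


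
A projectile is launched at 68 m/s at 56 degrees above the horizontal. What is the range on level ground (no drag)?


R = v0^2 * sin(2*theta) / g = 68^2 * sin(2*56°) / 9.81 = 437 m

437 m


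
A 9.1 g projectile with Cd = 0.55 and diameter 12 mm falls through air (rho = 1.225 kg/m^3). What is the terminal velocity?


A = pi*(d/2)^2 = pi*(12/2000)^2 = 1.13097e-04 m^2
vt = sqrt(2mg/(Cd*rho*A)) = sqrt(2*0.0091*9.81/(0.55 * 1.225 * 1.13097e-04)) = 48.41 m/s

48.41 m/s


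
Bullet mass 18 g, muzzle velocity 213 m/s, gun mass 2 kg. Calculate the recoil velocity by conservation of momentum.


v_recoil = m_p * v_p / m_gun = 0.018 * 213 / 2 = 1.917 m/s

1.917 m/s


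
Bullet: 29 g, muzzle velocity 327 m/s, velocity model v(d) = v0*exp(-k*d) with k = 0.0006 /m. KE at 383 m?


v = v0*exp(-k*d) = 327*exp(-0.0006*383) = 259.864 m/s
E = 0.5*m*v^2 = 0.5*0.029*259.864^2 = 979.2 J

979.2 J


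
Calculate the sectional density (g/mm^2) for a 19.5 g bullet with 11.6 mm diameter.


SD = m/d^2 = 19.5/11.6^2 = 0.1449 g/mm^2

0.1449 g/mm^2


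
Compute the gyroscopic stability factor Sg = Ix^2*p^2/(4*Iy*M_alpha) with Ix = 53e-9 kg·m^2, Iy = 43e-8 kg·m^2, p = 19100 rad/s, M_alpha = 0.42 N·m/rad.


Sg = Ix^2 * p^2 / (4 * Iy * M_alpha) = (53e-9)^2 * 19100^2 / (4 * 43e-8 * 0.42) = 1.419

1.419


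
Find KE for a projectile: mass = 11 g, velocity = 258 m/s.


E = 0.5*m*v^2 = 0.5*0.011*258^2 = 366.1 J

366.1 J


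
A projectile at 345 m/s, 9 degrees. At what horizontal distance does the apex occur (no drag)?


R = v0^2*sin(2*theta)/g = 345^2*sin(2*9°)/9.81 = 3749.31 m
apex_dist = R/2 = 3749.31/2 = 1875 m

1875 m


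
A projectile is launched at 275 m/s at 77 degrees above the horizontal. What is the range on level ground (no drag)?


R = v0^2 * sin(2*theta) / g = 275^2 * sin(2*77°) / 9.81 = 3379 m

3379 m


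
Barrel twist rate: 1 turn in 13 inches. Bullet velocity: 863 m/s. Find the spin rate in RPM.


twist_m = 13*0.0254 = 0.3302 m
spin = v/twist = 863/0.3302 = 2613.568 rev/s
RPM = spin*60 = 2613.568*60 ≈ 156814 RPM

156814 RPM


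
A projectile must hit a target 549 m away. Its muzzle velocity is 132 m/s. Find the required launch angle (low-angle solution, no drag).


sin(2*theta) = R*g/v0^2 = 549*9.81/132^2 = 0.309096, theta = arcsin(0.309096)/2 = 9.002°

9.002 degrees


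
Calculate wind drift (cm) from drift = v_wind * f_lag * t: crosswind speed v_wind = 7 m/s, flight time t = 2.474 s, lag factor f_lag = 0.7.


drift = v_wind * lag * t = 7 * 0.7 * 2.474 = 12.1226 m ≈ 1212 cm

1212 cm


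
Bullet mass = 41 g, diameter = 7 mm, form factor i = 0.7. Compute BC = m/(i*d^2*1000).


BC = m/(i*d^2*1000) = 41/(0.7 * 7^2 * 1000) = 0.001195

0.001195


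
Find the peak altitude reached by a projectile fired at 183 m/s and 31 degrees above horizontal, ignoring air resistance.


H = (v0*sin(theta))^2 / (2g) = (183*sin(31°))^2 / (2*9.81) = 452.8 m

452.8 m


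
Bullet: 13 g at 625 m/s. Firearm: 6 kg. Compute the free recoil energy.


v_r = m_p*v_p/m_gun = 0.013*625/6 = 1.35417 m/s, E_r = 0.5*m_gun*v_r^2 = 0.5*6*1.35417^2 = 5.501 J

5.501 J


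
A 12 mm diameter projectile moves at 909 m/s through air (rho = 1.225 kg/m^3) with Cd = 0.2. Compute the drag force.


A = pi*(d/2)^2 = pi*(12/2000)^2 = 1.13097e-04 m^2
Fd = 0.5*Cd*rho*A*v^2 = 0.5*0.2*1.225*1.13097e-04*909^2 = 11.45 N

11.45 N


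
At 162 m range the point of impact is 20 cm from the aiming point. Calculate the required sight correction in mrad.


1 mrad subtends 1 cm per 10 m of range, so adj = error_cm / (dist_m / 10) = 20 / (162/10) = 1.235 mrad

1.235 mrad


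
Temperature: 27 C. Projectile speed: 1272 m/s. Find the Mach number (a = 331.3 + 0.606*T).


a = 331.3 + 0.606*(27) = 347.662 m/s
M = v/a = 1272/347.662 = 3.659

3.659


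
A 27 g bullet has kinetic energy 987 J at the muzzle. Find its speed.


v = sqrt(2*E/m) = sqrt(2*987/0.027) = 270.4 m/s

270.4 m/s


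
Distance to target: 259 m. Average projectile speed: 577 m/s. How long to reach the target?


t = d/v = 259/577 = 0.4489 s

0.4489 s


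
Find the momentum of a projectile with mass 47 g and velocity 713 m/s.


p = m*v = 0.047*713 = 33.51 kg·m/s

33.51 kg·m/s


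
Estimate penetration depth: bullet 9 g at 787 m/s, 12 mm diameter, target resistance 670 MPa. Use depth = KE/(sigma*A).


A = pi*(d/2)^2 = pi*(12/2)^2 = 113.097 mm^2
E = 0.5*m*v^2 = 0.5*0.009*787^2 = 2787.16 J
depth = E/(sigma*A) = 2787.16 J / (670 MPa * 113.097 mm^2) = 2787.16/(670 * 113.097) m = 0.036782 m ≈ 36.78 mm

36.78 mm


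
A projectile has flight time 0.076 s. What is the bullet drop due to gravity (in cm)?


drop = 0.5*g*t^2 = 0.5*9.81*0.076^2 = 0.0283313 m ≈ 2.833 cm

2.833 cm


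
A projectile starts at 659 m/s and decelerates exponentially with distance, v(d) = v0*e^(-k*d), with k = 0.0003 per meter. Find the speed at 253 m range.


v = v0*exp(-k*d) = 659*exp(-0.0003*253) = 610.8 m/s

610.8 m/s


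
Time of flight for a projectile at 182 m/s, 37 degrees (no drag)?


T = 2*v0*sin(theta)/g = 2*182*sin(37°)/9.81 = 22.33 s

22.33 s


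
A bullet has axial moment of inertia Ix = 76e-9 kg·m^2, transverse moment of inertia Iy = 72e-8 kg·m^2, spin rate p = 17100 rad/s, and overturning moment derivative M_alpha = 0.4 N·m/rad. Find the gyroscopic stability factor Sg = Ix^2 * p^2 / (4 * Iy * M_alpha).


Sg = Ix^2 * p^2 / (4 * Iy * M_alpha) = (76e-9)^2 * 17100^2 / (4 * 72e-8 * 0.4) = 1.466

1.466


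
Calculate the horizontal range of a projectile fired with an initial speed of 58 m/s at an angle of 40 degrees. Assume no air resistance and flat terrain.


R = v0^2 * sin(2*theta) / g = 58^2 * sin(2*40°) / 9.81 = 337.7 m

337.7 m


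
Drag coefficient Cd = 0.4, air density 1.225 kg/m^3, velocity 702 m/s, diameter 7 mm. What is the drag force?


A = pi*(d/2)^2 = pi*(7/2000)^2 = 3.84845e-05 m^2
Fd = 0.5*Cd*rho*A*v^2 = 0.5*0.4*1.225*3.84845e-05*702^2 = 4.647 N

4.647 N


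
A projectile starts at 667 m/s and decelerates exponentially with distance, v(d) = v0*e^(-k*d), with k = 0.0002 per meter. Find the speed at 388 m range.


v = v0*exp(-k*d) = 667*exp(-0.0002*388) = 617.2 m/s

617.2 m/s


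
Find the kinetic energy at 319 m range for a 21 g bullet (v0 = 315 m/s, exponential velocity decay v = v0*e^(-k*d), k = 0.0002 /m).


v = v0*exp(-k*d) = 315*exp(-0.0002*319) = 295.531 m/s
E = 0.5*m*v^2 = 0.5*0.021*295.531^2 = 917.1 J

917.1 J


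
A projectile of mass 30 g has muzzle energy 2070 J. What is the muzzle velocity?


v = sqrt(2*E/m) = sqrt(2*2070/0.03) = 371.5 m/s

371.5 m/s


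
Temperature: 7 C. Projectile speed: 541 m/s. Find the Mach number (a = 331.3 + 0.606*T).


a = 331.3 + 0.606*(7) = 335.542 m/s
M = v/a = 541/335.542 = 1.612

1.612


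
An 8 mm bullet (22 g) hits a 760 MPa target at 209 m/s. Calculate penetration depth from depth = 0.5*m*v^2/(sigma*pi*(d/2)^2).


A = pi*(d/2)^2 = pi*(8/2)^2 = 50.2655 mm^2
E = 0.5*m*v^2 = 0.5*0.022*209^2 = 480.491 J
depth = E/(sigma*A) = 480.491 J / (760 MPa * 50.2655 mm^2) = 480.491/(760 * 50.2655) m = 0.0125777 m ≈ 12.58 mm

12.58 mm


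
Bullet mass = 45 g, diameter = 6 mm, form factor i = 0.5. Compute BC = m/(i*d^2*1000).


BC = m/(i*d^2*1000) = 45/(0.5 * 6^2 * 1000) = 0.0025

0.0025


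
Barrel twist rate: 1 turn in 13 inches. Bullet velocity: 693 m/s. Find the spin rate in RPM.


twist_m = 13*0.0254 = 0.3302 m
spin = v/twist = 693/0.3302 = 2098.728 rev/s
RPM = spin*60 = 2098.728*60 ≈ 125924 RPM

125924 RPM


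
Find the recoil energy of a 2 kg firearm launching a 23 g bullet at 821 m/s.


v_r = m_p*v_p/m_gun = 0.023*821/2 = 9.4415 m/s, E_r = 0.5*m_gun*v_r^2 = 0.5*2*9.4415^2 = 89.14 J

89.14 J


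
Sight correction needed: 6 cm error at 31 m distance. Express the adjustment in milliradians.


1 mrad subtends 1 cm per 10 m of range, so adj = error_cm / (dist_m / 10) = 6 / (31/10) = 1.935 mrad

1.935 mrad


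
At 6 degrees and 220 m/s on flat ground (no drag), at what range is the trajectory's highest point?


R = v0^2*sin(2*theta)/g = 220^2*sin(2*6°)/9.81 = 1025.78 m
apex_dist = R/2 = 1025.78/2 = 512.9 m

512.9 m


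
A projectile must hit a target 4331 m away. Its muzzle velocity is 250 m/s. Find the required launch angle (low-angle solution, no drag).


sin(2*theta) = R*g/v0^2 = 4331*9.81/250^2 = 0.679794, theta = arcsin(0.679794)/2 = 21.41°

21.41 degrees


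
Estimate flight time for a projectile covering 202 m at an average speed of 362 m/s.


t = d/v = 202/362 = 0.558 s

0.558 s


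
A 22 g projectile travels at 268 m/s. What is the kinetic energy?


E = 0.5*m*v^2 = 0.5*0.022*268^2 = 790.1 J

790.1 J


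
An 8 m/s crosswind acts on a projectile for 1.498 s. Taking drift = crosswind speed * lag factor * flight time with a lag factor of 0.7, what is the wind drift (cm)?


drift = v_wind * lag * t = 8 * 0.7 * 1.498 = 8.3888 m ≈ 838.9 cm

838.9 cm


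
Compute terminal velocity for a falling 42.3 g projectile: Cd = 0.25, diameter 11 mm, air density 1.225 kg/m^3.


A = pi*(d/2)^2 = pi*(11/2000)^2 = 9.50332e-05 m^2
vt = sqrt(2mg/(Cd*rho*A)) = sqrt(2*0.0423*9.81/(0.25 * 1.225 * 9.50332e-05)) = 168.9 m/s

168.9 m/s


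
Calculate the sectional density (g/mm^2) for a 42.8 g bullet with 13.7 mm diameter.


SD = m/d^2 = 42.8/13.7^2 = 0.228 g/mm^2

0.228 g/mm^2


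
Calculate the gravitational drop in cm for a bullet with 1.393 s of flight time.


drop = 0.5*g*t^2 = 0.5*9.81*1.393^2 = 9.5179 m ≈ 951.8 cm

951.8 cm


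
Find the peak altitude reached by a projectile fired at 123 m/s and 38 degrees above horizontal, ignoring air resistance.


H = (v0*sin(theta))^2 / (2g) = (123*sin(38°))^2 / (2*9.81) = 292.3 m

292.3 m


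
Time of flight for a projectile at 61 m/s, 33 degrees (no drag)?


T = 2*v0*sin(theta)/g = 2*61*sin(33°)/9.81 = 6.773 s

6.773 s


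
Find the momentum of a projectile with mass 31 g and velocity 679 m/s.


p = m*v = 0.031*679 = 21.05 kg·m/s

21.05 kg·m/s


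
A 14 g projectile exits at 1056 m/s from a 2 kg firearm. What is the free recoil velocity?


v_recoil = m_p * v_p / m_gun = 0.014 * 1056 / 2 = 7.392 m/s

7.392 m/s


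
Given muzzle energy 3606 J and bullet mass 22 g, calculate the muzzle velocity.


v = sqrt(2*E/m) = sqrt(2*3606/0.022) = 572.6 m/s

572.6 m/s


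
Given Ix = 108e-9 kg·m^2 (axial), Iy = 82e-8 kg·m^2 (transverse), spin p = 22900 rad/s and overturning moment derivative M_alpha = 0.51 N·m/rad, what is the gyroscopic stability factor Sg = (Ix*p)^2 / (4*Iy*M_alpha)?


Sg = Ix^2 * p^2 / (4 * Iy * M_alpha) = (108e-9)^2 * 22900^2 / (4 * 82e-8 * 0.51) = 3.657

3.657


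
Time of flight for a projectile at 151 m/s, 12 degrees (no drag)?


T = 2*v0*sin(theta)/g = 2*151*sin(12°)/9.81 = 6.401 s

6.401 s


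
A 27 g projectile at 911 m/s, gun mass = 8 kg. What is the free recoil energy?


v_r = m_p*v_p/m_gun = 0.027*911/8 = 3.07463 m/s, E_r = 0.5*m_gun*v_r^2 = 0.5*8*3.07463^2 = 37.81 J

37.81 J


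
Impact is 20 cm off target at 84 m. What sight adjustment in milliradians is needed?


1 mrad subtends 1 cm per 10 m of range, so adj = error_cm / (dist_m / 10) = 20 / (84/10) = 2.381 mrad

2.381 mrad


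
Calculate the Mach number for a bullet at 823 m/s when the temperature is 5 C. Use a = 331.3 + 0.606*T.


a = 331.3 + 0.606*(5) = 334.33 m/s
M = v/a = 823/334.33 = 2.462

2.462


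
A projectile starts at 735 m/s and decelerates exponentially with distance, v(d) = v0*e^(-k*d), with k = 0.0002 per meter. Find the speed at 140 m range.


v = v0*exp(-k*d) = 735*exp(-0.0002*140) = 714.7 m/s

714.7 m/s


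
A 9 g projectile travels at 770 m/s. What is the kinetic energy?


E = 0.5*m*v^2 = 0.5*0.009*770^2 = 2668 J

2668 J


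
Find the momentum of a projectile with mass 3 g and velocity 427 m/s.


p = m*v = 0.003*427 = 1.281 kg·m/s

1.281 kg·m/s


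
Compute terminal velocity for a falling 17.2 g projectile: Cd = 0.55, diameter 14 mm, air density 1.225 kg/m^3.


A = pi*(d/2)^2 = pi*(14/2000)^2 = 1.53938e-04 m^2
vt = sqrt(2mg/(Cd*rho*A)) = sqrt(2*0.0172*9.81/(0.55 * 1.225 * 1.53938e-04)) = 57.04 m/s

57.04 m/s


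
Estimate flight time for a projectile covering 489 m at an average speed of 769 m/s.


t = d/v = 489/769 = 0.6359 s

0.6359 s


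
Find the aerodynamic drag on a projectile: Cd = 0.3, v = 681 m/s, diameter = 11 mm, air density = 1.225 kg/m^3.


A = pi*(d/2)^2 = pi*(11/2000)^2 = 9.50332e-05 m^2
Fd = 0.5*Cd*rho*A*v^2 = 0.5*0.3*1.225*9.50332e-05*681^2 = 8.098 N

8.098 N


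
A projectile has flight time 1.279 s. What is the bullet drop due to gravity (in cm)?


drop = 0.5*g*t^2 = 0.5*9.81*1.279^2 = 8.0238 m ≈ 802.4 cm

802.4 cm


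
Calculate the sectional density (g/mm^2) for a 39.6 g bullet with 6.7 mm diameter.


SD = m/d^2 = 39.6/6.7^2 = 0.8822 g/mm^2

0.8822 g/mm^2


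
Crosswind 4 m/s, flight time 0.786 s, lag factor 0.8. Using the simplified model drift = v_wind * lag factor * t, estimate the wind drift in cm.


drift = v_wind * lag * t = 4 * 0.8 * 0.786 = 2.5152 m ≈ 251.5 cm

251.5 cm


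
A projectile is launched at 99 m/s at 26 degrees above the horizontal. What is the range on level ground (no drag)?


R = v0^2 * sin(2*theta) / g = 99^2 * sin(2*26°) / 9.81 = 787.3 m

787.3 m


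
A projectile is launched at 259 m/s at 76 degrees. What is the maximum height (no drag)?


H = (v0*sin(theta))^2 / (2g) = (259*sin(76°))^2 / (2*9.81) = 3219 m

3219 m


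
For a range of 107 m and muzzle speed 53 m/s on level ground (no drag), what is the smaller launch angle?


sin(2*theta) = R*g/v0^2 = 107*9.81/53^2 = 0.373681, theta = arcsin(0.373681)/2 = 10.97°

10.97 degrees


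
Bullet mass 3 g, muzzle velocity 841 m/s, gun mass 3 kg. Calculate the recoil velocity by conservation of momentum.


v_recoil = m_p * v_p / m_gun = 0.003 * 841 / 3 = 0.841 m/s

0.841 m/s


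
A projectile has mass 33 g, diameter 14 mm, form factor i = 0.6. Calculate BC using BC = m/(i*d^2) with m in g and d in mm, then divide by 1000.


BC = m/(i*d^2*1000) = 33/(0.6 * 14^2 * 1000) = 0.0002806

0.0002806


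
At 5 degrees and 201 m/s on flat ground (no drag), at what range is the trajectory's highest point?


R = v0^2*sin(2*theta)/g = 201^2*sin(2*5°)/9.81 = 715.144 m
apex_dist = R/2 = 715.144/2 = 357.6 m

357.6 m


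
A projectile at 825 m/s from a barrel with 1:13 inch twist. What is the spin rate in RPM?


twist_m = 13*0.0254 = 0.3302 m
spin = v/twist = 825/0.3302 = 2498.486 rev/s
RPM = spin*60 = 2498.486*60 ≈ 149909 RPM

149909 RPM


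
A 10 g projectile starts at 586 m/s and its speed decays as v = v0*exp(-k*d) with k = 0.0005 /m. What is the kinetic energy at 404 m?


v = v0*exp(-k*d) = 586*exp(-0.0005*404) = 478.818 m/s
E = 0.5*m*v^2 = 0.5*0.01*478.818^2 = 1146 J

1146 J


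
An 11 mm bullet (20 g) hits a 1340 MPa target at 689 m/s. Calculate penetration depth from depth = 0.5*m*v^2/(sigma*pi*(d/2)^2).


A = pi*(d/2)^2 = pi*(11/2)^2 = 95.0332 mm^2
E = 0.5*m*v^2 = 0.5*0.02*689^2 = 4747.21 J
depth = E/(sigma*A) = 4747.21 J / (1340 MPa * 95.0332 mm^2) = 4747.21/(1340 * 95.0332) m = 0.0372785 m ≈ 37.28 mm

37.28 mm


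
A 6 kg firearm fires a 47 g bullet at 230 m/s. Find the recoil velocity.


v_recoil = m_p * v_p / m_gun = 0.047 * 230 / 6 = 1.802 m/s

1.802 m/s


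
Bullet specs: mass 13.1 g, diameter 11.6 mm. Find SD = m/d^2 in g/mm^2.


SD = m/d^2 = 13.1/11.6^2 = 0.09735 g/mm^2

0.09735 g/mm^2


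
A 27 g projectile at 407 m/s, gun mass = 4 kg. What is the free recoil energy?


v_r = m_p*v_p/m_gun = 0.027*407/4 = 2.74725 m/s, E_r = 0.5*m_gun*v_r^2 = 0.5*4*2.74725^2 = 15.09 J

15.09 J


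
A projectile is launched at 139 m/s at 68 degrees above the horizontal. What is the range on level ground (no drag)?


R = v0^2 * sin(2*theta) / g = 139^2 * sin(2*68°) / 9.81 = 1368 m

1368 m


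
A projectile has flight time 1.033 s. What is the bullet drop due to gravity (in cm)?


drop = 0.5*g*t^2 = 0.5*9.81*1.033^2 = 5.23407 m ≈ 523.4 cm

523.4 cm


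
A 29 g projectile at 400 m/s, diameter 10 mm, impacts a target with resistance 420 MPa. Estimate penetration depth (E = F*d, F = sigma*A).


A = pi*(d/2)^2 = pi*(10/2)^2 = 78.5398 mm^2
E = 0.5*m*v^2 = 0.5*0.029*400^2 = 2320 J
depth = E/(sigma*A) = 2320 J / (420 MPa * 78.5398 mm^2) = 2320/(420 * 78.5398) m = 0.0703313 m ≈ 70.33 mm

70.33 mm


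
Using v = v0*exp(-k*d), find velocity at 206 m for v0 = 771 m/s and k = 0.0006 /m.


v = v0*exp(-k*d) = 771*exp(-0.0006*206) = 681.4 m/s

681.4 m/s


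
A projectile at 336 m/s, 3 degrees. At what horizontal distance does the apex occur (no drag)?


R = v0^2*sin(2*theta)/g = 336^2*sin(2*3°)/9.81 = 1202.94 m
apex_dist = R/2 = 1202.94/2 = 601.5 m

601.5 m


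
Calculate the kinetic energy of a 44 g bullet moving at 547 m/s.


E = 0.5*m*v^2 = 0.5*0.044*547^2 = 6583 J

6583 J


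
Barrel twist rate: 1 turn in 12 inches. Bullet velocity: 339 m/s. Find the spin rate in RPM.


twist_m = 12*0.0254 = 0.3048 m
spin = v/twist = 339/0.3048 = 1112.205 rev/s
RPM = spin*60 = 1112.205*60 ≈ 66732 RPM

66732 RPM


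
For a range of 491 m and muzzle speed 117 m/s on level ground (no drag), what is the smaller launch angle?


sin(2*theta) = R*g/v0^2 = 491*9.81/117^2 = 0.351867, theta = arcsin(0.351867)/2 = 10.3°

10.3 degrees


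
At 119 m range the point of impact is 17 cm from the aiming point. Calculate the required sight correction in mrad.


1 mrad subtends 1 cm per 10 m of range, so adj = error_cm / (dist_m / 10) = 17 / (119/10) = 1.429 mrad

1.429 mrad


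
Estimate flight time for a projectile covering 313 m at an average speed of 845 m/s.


t = d/v = 313/845 = 0.3704 s

0.3704 s


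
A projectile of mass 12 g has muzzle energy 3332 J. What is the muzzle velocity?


v = sqrt(2*E/m) = sqrt(2*3332/0.012) = 745.2 m/s

745.2 m/s


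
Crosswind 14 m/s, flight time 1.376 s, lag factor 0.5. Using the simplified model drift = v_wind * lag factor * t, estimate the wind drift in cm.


drift = v_wind * lag * t = 14 * 0.5 * 1.376 = 9.632 m ≈ 963.2 cm

963.2 cm


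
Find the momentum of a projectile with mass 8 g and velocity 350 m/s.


p = m*v = 0.008*350 = 2.8 kg·m/s

2.8 kg·m/s


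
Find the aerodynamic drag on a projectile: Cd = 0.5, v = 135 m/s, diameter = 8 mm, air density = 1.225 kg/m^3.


A = pi*(d/2)^2 = pi*(8/2000)^2 = 5.02655e-05 m^2
Fd = 0.5*Cd*rho*A*v^2 = 0.5*0.5*1.225*5.02655e-05*135^2 = 0.2806 N

0.2806 N


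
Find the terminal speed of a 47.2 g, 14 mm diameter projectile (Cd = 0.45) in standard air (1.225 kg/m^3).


A = pi*(d/2)^2 = pi*(14/2000)^2 = 1.53938e-04 m^2
vt = sqrt(2mg/(Cd*rho*A)) = sqrt(2*0.0472*9.81/(0.45 * 1.225 * 1.53938e-04)) = 104.5 m/s

104.5 m/s


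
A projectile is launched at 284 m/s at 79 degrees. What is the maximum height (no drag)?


H = (v0*sin(theta))^2 / (2g) = (284*sin(79°))^2 / (2*9.81) = 3961 m

3961 m


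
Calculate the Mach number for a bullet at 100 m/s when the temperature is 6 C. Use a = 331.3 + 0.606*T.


a = 331.3 + 0.606*(6) = 334.936 m/s
M = v/a = 100/334.936 = 0.2986

0.2986


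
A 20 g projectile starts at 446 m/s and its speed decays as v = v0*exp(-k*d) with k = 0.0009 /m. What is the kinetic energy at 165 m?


v = v0*exp(-k*d) = 446*exp(-0.0009*165) = 384.452 m/s
E = 0.5*m*v^2 = 0.5*0.02*384.452^2 = 1478 J

1478 J


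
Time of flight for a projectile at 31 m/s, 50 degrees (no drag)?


T = 2*v0*sin(theta)/g = 2*31*sin(50°)/9.81 = 4.841 s

4.841 s


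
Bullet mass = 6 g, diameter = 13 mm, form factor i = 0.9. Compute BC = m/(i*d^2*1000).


BC = m/(i*d^2*1000) = 6/(0.9 * 13^2 * 1000) = 3.945e-05

3.945e-05


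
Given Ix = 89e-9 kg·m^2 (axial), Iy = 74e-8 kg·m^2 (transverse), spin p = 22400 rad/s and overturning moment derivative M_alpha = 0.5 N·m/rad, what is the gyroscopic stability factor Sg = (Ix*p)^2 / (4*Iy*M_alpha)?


Sg = Ix^2 * p^2 / (4 * Iy * M_alpha) = (89e-9)^2 * 22400^2 / (4 * 74e-8 * 0.5) = 2.685

2.685


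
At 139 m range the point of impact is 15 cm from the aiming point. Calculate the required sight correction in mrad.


1 mrad subtends 1 cm per 10 m of range, so adj = error_cm / (dist_m / 10) = 15 / (139/10) = 1.079 mrad

1.079 mrad


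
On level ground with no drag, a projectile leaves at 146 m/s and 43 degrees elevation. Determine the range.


R = v0^2 * sin(2*theta) / g = 146^2 * sin(2*43°) / 9.81 = 2168 m

2168 m


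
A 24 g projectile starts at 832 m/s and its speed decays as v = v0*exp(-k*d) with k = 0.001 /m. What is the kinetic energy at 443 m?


v = v0*exp(-k*d) = 832*exp(-0.001*443) = 534.233 m/s
E = 0.5*m*v^2 = 0.5*0.024*534.233^2 = 3425 J

3425 J


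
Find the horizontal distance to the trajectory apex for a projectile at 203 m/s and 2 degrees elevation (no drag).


R = v0^2*sin(2*theta)/g = 203^2*sin(2*2°)/9.81 = 293.027 m
apex_dist = R/2 = 293.027/2 = 146.5 m

146.5 m


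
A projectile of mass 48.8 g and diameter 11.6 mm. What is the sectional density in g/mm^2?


SD = m/d^2 = 48.8/11.6^2 = 0.3627 g/mm^2

0.3627 g/mm^2


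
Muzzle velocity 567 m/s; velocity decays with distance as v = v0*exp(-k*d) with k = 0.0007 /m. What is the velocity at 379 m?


v = v0*exp(-k*d) = 567*exp(-0.0007*379) = 434.9 m/s

434.9 m/s


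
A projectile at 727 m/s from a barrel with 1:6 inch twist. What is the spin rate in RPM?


twist_m = 6*0.0254 = 0.1524 m
spin = v/twist = 727/0.1524 = 4770.341 rev/s
RPM = spin*60 = 4770.341*60 ≈ 286220 RPM

286220 RPM


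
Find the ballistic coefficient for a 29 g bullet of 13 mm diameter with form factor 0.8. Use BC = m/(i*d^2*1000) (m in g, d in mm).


BC = m/(i*d^2*1000) = 29/(0.8 * 13^2 * 1000) = 0.0002145

0.0002145


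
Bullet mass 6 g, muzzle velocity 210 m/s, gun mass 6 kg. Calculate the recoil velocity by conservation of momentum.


v_recoil = m_p * v_p / m_gun = 0.006 * 210 / 6 = 0.21 m/s

0.21 m/s


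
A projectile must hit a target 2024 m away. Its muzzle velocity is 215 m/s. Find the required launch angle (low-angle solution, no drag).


sin(2*theta) = R*g/v0^2 = 2024*9.81/215^2 = 0.429539, theta = arcsin(0.429539)/2 = 12.72°

12.72 degrees


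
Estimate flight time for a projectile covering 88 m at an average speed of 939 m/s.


t = d/v = 88/939 = 0.09372 s

0.09372 s


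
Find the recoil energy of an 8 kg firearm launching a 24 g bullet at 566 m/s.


v_r = m_p*v_p/m_gun = 0.024*566/8 = 1.698 m/s, E_r = 0.5*m_gun*v_r^2 = 0.5*8*1.698^2 = 11.53 J

11.53 J


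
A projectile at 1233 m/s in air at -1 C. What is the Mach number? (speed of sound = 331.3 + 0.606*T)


a = 331.3 + 0.606*(-1) = 330.694 m/s
M = v/a = 1233/330.694 = 3.729

3.729


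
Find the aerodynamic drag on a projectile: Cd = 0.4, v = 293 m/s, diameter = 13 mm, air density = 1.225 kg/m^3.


A = pi*(d/2)^2 = pi*(13/2000)^2 = 1.32732e-04 m^2
Fd = 0.5*Cd*rho*A*v^2 = 0.5*0.4*1.225*1.32732e-04*293^2 = 2.792 N

2.792 N


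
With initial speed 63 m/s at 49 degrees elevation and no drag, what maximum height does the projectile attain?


H = (v0*sin(theta))^2 / (2g) = (63*sin(49°))^2 / (2*9.81) = 115.2 m

115.2 m


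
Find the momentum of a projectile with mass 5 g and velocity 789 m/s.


p = m*v = 0.005*789 = 3.945 kg·m/s

3.945 kg·m/s


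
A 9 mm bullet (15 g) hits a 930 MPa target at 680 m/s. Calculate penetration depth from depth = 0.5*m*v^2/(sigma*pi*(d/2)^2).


A = pi*(d/2)^2 = pi*(9/2)^2 = 63.6173 mm^2
E = 0.5*m*v^2 = 0.5*0.015*680^2 = 3468 J
depth = E/(sigma*A) = 3468 J / (930 MPa * 63.6173 mm^2) = 3468/(930 * 63.6173) m = 0.0586167 m ≈ 58.62 mm

58.62 mm


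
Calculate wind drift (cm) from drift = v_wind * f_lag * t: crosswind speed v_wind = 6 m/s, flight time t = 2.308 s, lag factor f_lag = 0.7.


drift = v_wind * lag * t = 6 * 0.7 * 2.308 = 9.6936 m ≈ 969.4 cm

969.4 cm


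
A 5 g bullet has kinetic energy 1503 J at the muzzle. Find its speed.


v = sqrt(2*E/m) = sqrt(2*1503/0.005) = 775.4 m/s

775.4 m/s


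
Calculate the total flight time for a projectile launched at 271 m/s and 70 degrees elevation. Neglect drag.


T = 2*v0*sin(theta)/g = 2*271*sin(70°)/9.81 = 51.92 s

51.92 s


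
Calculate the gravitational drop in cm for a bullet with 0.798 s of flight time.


drop = 0.5*g*t^2 = 0.5*9.81*0.798^2 = 3.12352 m ≈ 312.4 cm

312.4 cm


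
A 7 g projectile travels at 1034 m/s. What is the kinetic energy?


E = 0.5*m*v^2 = 0.5*0.007*1034^2 = 3742 J

3742 J


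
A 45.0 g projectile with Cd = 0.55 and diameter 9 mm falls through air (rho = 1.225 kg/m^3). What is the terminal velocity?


A = pi*(d/2)^2 = pi*(9/2000)^2 = 6.36173e-05 m^2
vt = sqrt(2mg/(Cd*rho*A)) = sqrt(2*0.045*9.81/(0.55 * 1.225 * 6.36173e-05)) = 143.5 m/s

143.5 m/s


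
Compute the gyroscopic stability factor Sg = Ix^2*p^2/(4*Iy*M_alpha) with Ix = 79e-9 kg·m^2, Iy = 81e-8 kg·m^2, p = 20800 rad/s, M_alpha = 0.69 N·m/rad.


Sg = Ix^2 * p^2 / (4 * Iy * M_alpha) = (79e-9)^2 * 20800^2 / (4 * 81e-8 * 0.69) = 1.208

1.208


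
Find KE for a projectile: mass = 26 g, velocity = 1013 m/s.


E = 0.5*m*v^2 = 0.5*0.026*1013^2 = 13340 J

13340 J


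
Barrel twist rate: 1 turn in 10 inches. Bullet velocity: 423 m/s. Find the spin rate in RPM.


twist_m = 10*0.0254 = 0.254 m
spin = v/twist = 423/0.254 = 1665.354 rev/s
RPM = spin*60 = 1665.354*60 ≈ 99921 RPM

99921 RPM


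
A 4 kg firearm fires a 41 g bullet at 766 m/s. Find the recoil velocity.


v_recoil = m_p * v_p / m_gun = 0.041 * 766 / 4 = 7.852 m/s

7.852 m/s


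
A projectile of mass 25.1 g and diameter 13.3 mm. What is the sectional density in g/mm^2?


SD = m/d^2 = 25.1/13.3^2 = 0.1419 g/mm^2

0.1419 g/mm^2


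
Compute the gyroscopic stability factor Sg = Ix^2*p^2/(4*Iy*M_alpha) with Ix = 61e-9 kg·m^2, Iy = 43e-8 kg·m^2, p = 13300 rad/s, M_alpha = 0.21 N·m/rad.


Sg = Ix^2 * p^2 / (4 * Iy * M_alpha) = (61e-9)^2 * 13300^2 / (4 * 43e-8 * 0.21) = 1.822

1.822


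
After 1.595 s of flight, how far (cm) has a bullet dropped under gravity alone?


drop = 0.5*g*t^2 = 0.5*9.81*1.595^2 = 12.4784 m ≈ 1248 cm

1248 cm


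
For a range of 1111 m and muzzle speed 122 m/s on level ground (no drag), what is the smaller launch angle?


sin(2*theta) = R*g/v0^2 = 1111*9.81/122^2 = 0.732257, theta = arcsin(0.732257)/2 = 23.54°

23.54 degrees


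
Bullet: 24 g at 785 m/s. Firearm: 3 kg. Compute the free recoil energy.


v_r = m_p*v_p/m_gun = 0.024*785/3 = 6.28 m/s, E_r = 0.5*m_gun*v_r^2 = 0.5*3*6.28^2 = 59.16 J

59.16 J


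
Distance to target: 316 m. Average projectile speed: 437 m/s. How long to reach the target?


t = d/v = 316/437 = 0.7231 s

0.7231 s


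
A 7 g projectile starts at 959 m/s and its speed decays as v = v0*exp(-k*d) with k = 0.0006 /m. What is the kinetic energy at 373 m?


v = v0*exp(-k*d) = 959*exp(-0.0006*373) = 766.697 m/s
E = 0.5*m*v^2 = 0.5*0.007*766.697^2 = 2057 J

2057 J


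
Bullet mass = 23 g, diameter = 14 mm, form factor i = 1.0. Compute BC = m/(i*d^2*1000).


BC = m/(i*d^2*1000) = 23/(1.0 * 14^2 * 1000) = 0.0001173

0.0001173


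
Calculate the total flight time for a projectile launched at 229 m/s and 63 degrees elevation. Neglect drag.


T = 2*v0*sin(theta)/g = 2*229*sin(63°)/9.81 = 41.6 s

41.6 s


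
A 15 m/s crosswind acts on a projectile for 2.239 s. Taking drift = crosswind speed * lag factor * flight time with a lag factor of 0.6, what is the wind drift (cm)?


drift = v_wind * lag * t = 15 * 0.6 * 2.239 = 20.151 m ≈ 2015 cm

2015 cm


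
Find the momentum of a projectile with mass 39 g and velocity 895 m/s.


p = m*v = 0.039*895 = 34.91 kg·m/s

34.91 kg·m/s


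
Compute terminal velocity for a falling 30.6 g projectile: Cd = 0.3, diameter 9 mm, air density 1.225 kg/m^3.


A = pi*(d/2)^2 = pi*(9/2000)^2 = 6.36173e-05 m^2
vt = sqrt(2mg/(Cd*rho*A)) = sqrt(2*0.0306*9.81/(0.3 * 1.225 * 6.36173e-05)) = 160.2 m/s

160.2 m/s


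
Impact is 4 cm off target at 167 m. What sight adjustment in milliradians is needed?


1 mrad subtends 1 cm per 10 m of range, so adj = error_cm / (dist_m / 10) = 4 / (167/10) = 0.2395 mrad

0.2395 mrad


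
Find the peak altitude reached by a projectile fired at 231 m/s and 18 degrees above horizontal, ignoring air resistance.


H = (v0*sin(theta))^2 / (2g) = (231*sin(18°))^2 / (2*9.81) = 259.7 m

259.7 m


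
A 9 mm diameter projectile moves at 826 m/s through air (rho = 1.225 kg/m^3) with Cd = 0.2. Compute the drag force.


A = pi*(d/2)^2 = pi*(9/2000)^2 = 6.36173e-05 m^2
Fd = 0.5*Cd*rho*A*v^2 = 0.5*0.2*1.225*6.36173e-05*826^2 = 5.317 N

5.317 N


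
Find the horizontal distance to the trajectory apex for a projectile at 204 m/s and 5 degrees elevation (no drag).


R = v0^2*sin(2*theta)/g = 204^2*sin(2*5°)/9.81 = 736.651 m
apex_dist = R/2 = 736.651/2 = 368.3 m

368.3 m


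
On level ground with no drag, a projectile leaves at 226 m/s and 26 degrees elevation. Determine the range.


R = v0^2 * sin(2*theta) / g = 226^2 * sin(2*26°) / 9.81 = 4103 m

4103 m


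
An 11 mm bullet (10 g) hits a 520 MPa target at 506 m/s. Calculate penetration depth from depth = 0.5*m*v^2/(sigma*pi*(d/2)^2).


A = pi*(d/2)^2 = pi*(11/2)^2 = 95.0332 mm^2
E = 0.5*m*v^2 = 0.5*0.01*506^2 = 1280.18 J
depth = E/(sigma*A) = 1280.18 J / (520 MPa * 95.0332 mm^2) = 1280.18/(520 * 95.0332) m = 0.0259055 m ≈ 25.91 mm

25.91 mm
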